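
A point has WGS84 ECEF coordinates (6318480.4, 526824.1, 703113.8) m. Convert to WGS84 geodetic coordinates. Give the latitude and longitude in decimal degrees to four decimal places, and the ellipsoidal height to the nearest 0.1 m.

lat 6.3702°, lon 4.7662°, h 1395.8 m

λ = atan2(Y, X) = 4.76619982°; p = √(X²+Y²) = 6340405.2 m.
Bowring's method on WGS84 (a = 6378137 m, b = 6356752.314 m) gives φ = 6.37019989°, h = 1395.763 m.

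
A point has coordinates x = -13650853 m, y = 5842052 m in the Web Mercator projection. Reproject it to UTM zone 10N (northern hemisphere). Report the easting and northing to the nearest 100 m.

Web Mercator inverse (R = 6378137 m) → φ = 46.38369955°, λ = -122.62769891°.
UTM 10N forward: E = 528628.208 m, N = 5136747.920 m.

E 528600 m, N 5136700 m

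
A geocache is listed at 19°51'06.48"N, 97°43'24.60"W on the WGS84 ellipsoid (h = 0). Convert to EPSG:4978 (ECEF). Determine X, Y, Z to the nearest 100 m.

WGS84: a = 6378137 m, e² = 0.006694380; N(φ) = a/√(1−e²sin²φ) = 6380600.380 m.
X = (N+h)·cosφ·cosλ = -806547.642 m; Y = (N+h)·cosφ·sinλ = -5946983.721 m; Z = (N(1−e²)+h)·sinφ = 2152272.727 m.

X -806500 m, Y -5947000 m, Z 2152300 m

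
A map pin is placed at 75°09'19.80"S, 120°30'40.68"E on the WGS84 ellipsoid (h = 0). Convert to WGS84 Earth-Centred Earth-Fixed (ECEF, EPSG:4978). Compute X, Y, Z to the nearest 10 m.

X -832230 m, Y 1412210 m, Z -6143240 m

WGS84: a = 6378137 m, e² = 0.006694380; N(φ) = a/√(1−e²sin²φ) = 6398178.639 m.
X = (N+h)·cosφ·cosλ = -832231.115 m; Y = (N+h)·cosφ·sinλ = 1412211.104 m; Z = (N(1−e²)+h)·sinφ = -6143235.191 m.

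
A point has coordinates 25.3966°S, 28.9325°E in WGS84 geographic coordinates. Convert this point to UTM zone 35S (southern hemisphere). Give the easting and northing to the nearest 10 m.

E 694400 m, N 7189730 m

Zone 35 central meridian λ₀ = 6×35 − 183 = 27°; Δλ = +1.9325°.
Transverse Mercator on WGS84 with k₀ = 0.9996 gives E = 694400.844 m, N = 7189729.713 m.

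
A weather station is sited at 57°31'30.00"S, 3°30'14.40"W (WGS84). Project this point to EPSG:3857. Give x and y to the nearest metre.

x -390063 m, y -7868190 m

Web Mercator is spherical with R = a = 6378137 m.
x = R·λ = 6378137 × -0.061156337 = -390063.496 m.
y = R·ln tan(π/4 + φ/2) = 6378137 × -1.233618824 = -7868189.868 m.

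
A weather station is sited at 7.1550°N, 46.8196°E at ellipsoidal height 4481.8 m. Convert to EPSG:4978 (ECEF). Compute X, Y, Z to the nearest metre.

WGS84: a = 6378137 m, e² = 0.006694380; N(φ) = a/√(1−e²sin²φ) = 6378468.225 m.
X = (N+h)·cosφ·cosλ = 4333824.913 m; Y = (N+h)·cosφ·sinλ = 4618219.661 m; Z = (N(1−e²)+h)·sinφ = 789703.451 m.

X 4333825 m, Y 4618220 m, Z 789703 m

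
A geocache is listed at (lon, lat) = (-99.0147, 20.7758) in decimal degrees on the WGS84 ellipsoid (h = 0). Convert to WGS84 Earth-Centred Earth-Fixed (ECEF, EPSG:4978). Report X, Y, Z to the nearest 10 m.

WGS84: a = 6378137 m, e² = 0.006694380; N(φ) = a/√(1−e²sin²φ) = 6380824.823 m.
X = (N+h)·cosφ·cosλ = -934786.542 m; Y = (N+h)·cosφ·sinλ = -5892225.430 m; Z = (N(1−e²)+h)·sinφ = 2248203.938 m.

X -934790 m, Y -5892230 m, Z 2248200 m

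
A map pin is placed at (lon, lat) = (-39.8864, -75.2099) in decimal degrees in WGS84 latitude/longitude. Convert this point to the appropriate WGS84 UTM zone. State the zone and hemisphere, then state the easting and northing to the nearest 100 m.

Zone 24S: E 474700 m, N 1652800 m

Longitude -39.8864° lies in the 6° band [-42°, -36°), giving zone 24; latitude is south of the equator, so 24S.
Zone 24 central meridian λ₀ = 6×24 − 183 = -39°; Δλ = -0.8864°.
Transverse Mercator on WGS84 with k₀ = 0.9996 gives E = 474742.526 m, N = 1652784.739 m.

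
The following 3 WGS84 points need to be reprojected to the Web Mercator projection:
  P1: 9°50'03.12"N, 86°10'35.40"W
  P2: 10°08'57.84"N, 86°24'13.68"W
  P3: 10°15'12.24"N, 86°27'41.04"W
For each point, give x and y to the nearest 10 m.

P1: x -9593120 m, y 1100150 m; P2: x -9618430 m, y 1135780 m; P3: x -9624840 m, y 1147540 m

Web Mercator: x = R·λ, y = R·ln tan(π/4+φ/2), R = 6378137 m.
P1 (9.8342°, -86.1765°) → (-9593124.098, 1100153.231) m.
P2 (10.1494°, -86.4038°) → (-9618427.019, 1135781.571) m.
P3 (10.2534°, -86.4614°) → (-9624839.021, 1147544.761) m.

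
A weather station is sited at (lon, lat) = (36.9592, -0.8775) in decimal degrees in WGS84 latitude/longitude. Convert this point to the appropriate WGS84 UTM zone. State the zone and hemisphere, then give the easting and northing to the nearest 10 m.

Zone 37S: E 272890 m, N 9902950 m

Longitude 36.9592° lies in the 6° band [36°, 42°), giving zone 37; latitude is south of the equator, so 37S.
Zone 37 central meridian λ₀ = 6×37 − 183 = 39°; Δλ = -2.0408°.
Transverse Mercator on WGS84 with k₀ = 0.9996 gives E = 272888.181 m, N = 9902947.845 m.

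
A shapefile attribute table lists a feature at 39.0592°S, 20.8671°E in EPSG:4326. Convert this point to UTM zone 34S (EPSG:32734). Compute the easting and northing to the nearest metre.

Zone 34 central meridian λ₀ = 6×34 − 183 = 21°; Δλ = -0.1329°.
Transverse Mercator on WGS84 with k₀ = 0.9996 gives E = 488501.550 m, N = 5676645.493 m.

E 488502 m, N 5676645 m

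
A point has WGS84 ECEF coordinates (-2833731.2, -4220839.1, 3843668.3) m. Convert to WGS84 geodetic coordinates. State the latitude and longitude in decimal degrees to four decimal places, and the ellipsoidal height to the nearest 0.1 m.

λ = atan2(Y, X) = -123.87609988°; p = √(X²+Y²) = 5083848.5 m.
Bowring's method on WGS84 (a = 6378137 m, b = 6356752.314 m) gives φ = 37.27649994°, h = 2993.160 m.

lat 37.2765°, lon -123.8761°, h 2993.2 m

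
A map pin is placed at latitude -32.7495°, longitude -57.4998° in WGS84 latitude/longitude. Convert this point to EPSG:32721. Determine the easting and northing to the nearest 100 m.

Zone 21 central meridian λ₀ = 6×21 − 183 = -57°; Δλ = -0.4998°.
Transverse Mercator on WGS84 with k₀ = 0.9996 gives E = 453179.029 m, N = 6376372.478 m.

E 453200 m, N 6376400 m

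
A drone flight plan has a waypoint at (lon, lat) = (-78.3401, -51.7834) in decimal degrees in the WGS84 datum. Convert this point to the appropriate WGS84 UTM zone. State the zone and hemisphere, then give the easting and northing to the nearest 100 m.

Longitude -78.3401° lies in the 6° band [-84°, -78°), giving zone 17; latitude is south of the equator, so 17S.
Zone 17 central meridian λ₀ = 6×17 − 183 = -81°; Δλ = +2.6599°.
Transverse Mercator on WGS84 with k₀ = 0.9996 gives E = 683468.154 m, N = 4259705.208 m.

Zone 17S: E 683500 m, N 4259700 m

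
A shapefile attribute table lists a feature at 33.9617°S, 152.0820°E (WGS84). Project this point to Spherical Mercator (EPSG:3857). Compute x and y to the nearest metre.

Web Mercator is spherical with R = a = 6378137 m.
x = R·λ = 6378137 × 2.654331633 = 16929690.799 m.
y = R·ln tan(π/4 + φ/2) = 6378137 × -0.630851992 = -4023660.431 m.

x 16929691 m, y -4023660 m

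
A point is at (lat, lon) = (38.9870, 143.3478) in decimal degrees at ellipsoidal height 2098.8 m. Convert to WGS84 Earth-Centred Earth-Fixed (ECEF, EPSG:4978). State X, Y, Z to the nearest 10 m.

X -3983990 m, Y 2964400 m, Z 3992520 m

WGS84: a = 6378137 m, e² = 0.006694380; N(φ) = a/√(1−e²sin²φ) = 6386604.175 m.
X = (N+h)·cosφ·cosλ = -3983985.561 m; Y = (N+h)·cosφ·sinλ = 2964404.211 m; Z = (N(1−e²)+h)·sinφ = 3992515.790 m.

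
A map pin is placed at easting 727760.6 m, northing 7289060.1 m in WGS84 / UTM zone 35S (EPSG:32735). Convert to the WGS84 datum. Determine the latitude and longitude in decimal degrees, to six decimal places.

lat -24.495500°, lon 29.247600°

Zone 35S: λ₀ = 27°, k₀ = 0.9996, false easting 500000 m, false northing 10000000 m.
Meridian distance M = (N − FN)/k₀ = -2712024.7 m.
Inverse transverse Mercator on WGS84 gives φ = -24.49549961°, λ = 29.24760007°.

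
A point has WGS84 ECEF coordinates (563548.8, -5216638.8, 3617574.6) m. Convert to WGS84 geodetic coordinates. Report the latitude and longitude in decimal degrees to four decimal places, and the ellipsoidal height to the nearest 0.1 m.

λ = atan2(Y, X) = -83.83429942°; p = √(X²+Y²) = 5246990.3 m.
Bowring's method on WGS84 (a = 6378137 m, b = 6356752.314 m) gives φ = 34.76460051°, h = 1982.496 m.

lat 34.7646°, lon -83.8343°, h 1982.5 m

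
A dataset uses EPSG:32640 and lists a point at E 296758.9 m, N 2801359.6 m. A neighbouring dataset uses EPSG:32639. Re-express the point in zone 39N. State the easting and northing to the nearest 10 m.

UTM 40N → geographic: φ = 25.31500003°, λ = 54.98099967°.
UTM 39N (λ₀ = 51°) forward: E = 900897.273 m, N = 2805789.704 m.

E 900900 m, N 2805790 m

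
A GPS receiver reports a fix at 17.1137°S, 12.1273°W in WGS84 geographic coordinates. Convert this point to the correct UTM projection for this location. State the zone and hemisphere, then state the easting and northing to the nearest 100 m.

Zone 28S: E 805700 m, N 8105600 m

Longitude -12.1273° lies in the 6° band [-18°, -12°), giving zone 28; latitude is south of the equator, so 28S.
Zone 28 central meridian λ₀ = 6×28 − 183 = -15°; Δλ = +2.8727°.
Transverse Mercator on WGS84 with k₀ = 0.9996 gives E = 805701.131 m, N = 8105610.309 m.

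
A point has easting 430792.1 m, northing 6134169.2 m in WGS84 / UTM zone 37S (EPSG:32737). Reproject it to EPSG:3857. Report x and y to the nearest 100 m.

x 4257100 m, y -4154700 m

Unproject from UTM 37S (λ₀ = 39°) → φ = -34.93260016°, λ = 38.24219955°.
Web Mercator (R = 6378137 m): x = 4257102.180 m, y = -4154725.543 m.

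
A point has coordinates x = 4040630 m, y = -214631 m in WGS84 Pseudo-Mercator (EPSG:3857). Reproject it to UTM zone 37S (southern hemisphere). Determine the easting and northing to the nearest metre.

E 199347 m, N 9786692 m

Web Mercator inverse (R = 6378137 m) → φ = -1.92769929°, λ = 36.29759686°.
UTM 37S forward: E = 199347.242 m, N = 9786691.861 m.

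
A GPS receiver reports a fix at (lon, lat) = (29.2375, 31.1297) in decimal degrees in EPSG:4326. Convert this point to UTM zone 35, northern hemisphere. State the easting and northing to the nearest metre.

Zone 35 central meridian λ₀ = 6×35 − 183 = 27°; Δλ = +2.2375°.
Transverse Mercator on WGS84 with k₀ = 0.9996 gives E = 713341.087 m, N = 3446130.334 m.

E 713341 m, N 3446130 m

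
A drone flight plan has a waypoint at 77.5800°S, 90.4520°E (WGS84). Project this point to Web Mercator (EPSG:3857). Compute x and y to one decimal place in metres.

x 10069070.6 m, y -14147597.8 m

Web Mercator is spherical with R = a = 6378137 m.
x = R·λ = 6378137 × 1.578685215 = 10069070.581 m.
y = R·ln tan(π/4 + φ/2) = 6378137 × -2.218139535 = -14147597.838 m.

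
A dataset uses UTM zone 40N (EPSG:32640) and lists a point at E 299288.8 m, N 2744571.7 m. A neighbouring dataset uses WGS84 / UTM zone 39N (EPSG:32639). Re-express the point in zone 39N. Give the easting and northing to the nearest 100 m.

UTM 40N → geographic: φ = 24.80280002°, λ = 55.01439958°.
UTM 39N (λ₀ = 51°) forward: E = 905952.781 m, N = 2749084.755 m.

E 906000 m, N 2749100 m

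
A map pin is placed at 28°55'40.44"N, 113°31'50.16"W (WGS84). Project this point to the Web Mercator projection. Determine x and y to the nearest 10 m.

x -12638170 m, y 3366470 m

Web Mercator is spherical with R = a = 6378137 m.
x = R·λ = 6378137 × -1.981482772 = -12638168.581 m.
y = R·ln tan(π/4 + φ/2) = 6378137 × 0.527814394 = 3366472.517 m.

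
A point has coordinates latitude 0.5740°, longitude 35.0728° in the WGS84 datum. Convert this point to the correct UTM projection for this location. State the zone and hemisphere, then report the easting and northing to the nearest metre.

Zone 36N: E 730690 m, N 63486 m

Longitude 35.0728° lies in the 6° band [30°, 36°), giving zone 36; latitude is north of the equator, so 36N.
Zone 36 central meridian λ₀ = 6×36 − 183 = 33°; Δλ = +2.0728°.
Transverse Mercator on WGS84 with k₀ = 0.9996 gives E = 730689.902 m, N = 63486.085 m.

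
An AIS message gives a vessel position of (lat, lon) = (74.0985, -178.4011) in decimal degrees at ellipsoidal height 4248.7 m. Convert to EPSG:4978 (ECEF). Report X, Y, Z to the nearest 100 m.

WGS84: a = 6378137 m, e² = 0.006694380; N(φ) = a/√(1−e²sin²φ) = 6397975.409 m.
X = (N+h)·cosφ·cosλ = -1753426.550 m; Y = (N+h)·cosφ·sinλ = -48943.949 m; Z = (N(1−e²)+h)·sinφ = 6116045.945 m.

X -1753400 m, Y -48900 m, Z 6116000 m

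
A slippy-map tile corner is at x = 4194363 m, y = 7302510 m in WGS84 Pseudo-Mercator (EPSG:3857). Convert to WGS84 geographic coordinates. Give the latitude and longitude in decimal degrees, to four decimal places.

R = 6378137 m. λ = x/R = 37.67860390°.
φ = 2·arctan(exp(y/R)) − 90° = 2·arctan(3.14222) − 90° = 54.69299894°.

lat 54.6930°, lon 37.6786°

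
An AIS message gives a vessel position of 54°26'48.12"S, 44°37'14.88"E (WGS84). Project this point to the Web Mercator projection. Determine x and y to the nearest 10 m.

Web Mercator is spherical with R = a = 6378137 m.
x = R·λ = 6378137 × 0.778779875 = 4967164.735 m.
y = R·ln tan(π/4 + φ/2) = 6378137 × -1.137513036 = -7255213.980 m.

x 4967160 m, y -7255210 m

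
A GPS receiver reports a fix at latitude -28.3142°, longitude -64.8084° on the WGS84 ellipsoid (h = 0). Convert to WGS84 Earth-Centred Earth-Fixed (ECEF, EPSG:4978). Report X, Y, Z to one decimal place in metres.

WGS84: a = 6378137 m, e² = 0.006694380; N(φ) = a/√(1−e²sin²φ) = 6382945.206 m.
X = (N+h)·cosφ·cosλ = 2391831.251 m; Y = (N+h)·cosφ·sinλ = -5084835.017 m; Z = (N(1−e²)+h)·sinφ = -3007204.774 m.

X 2391831.3 m, Y -5084835.0 m, Z -3007204.8 m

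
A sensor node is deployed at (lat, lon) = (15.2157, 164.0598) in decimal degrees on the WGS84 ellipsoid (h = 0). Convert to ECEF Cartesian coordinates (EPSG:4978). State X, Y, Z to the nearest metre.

WGS84: a = 6378137 m, e² = 0.006694380; N(φ) = a/√(1−e²sin²φ) = 6379608.057 m.
X = (N+h)·cosφ·cosλ = -5919264.411 m; Y = (N+h)·cosφ·sinλ = 1690637.807 m; Z = (N(1−e²)+h)·sinφ = 1663142.355 m.

X -5919264 m, Y 1690638 m, Z 1663142 m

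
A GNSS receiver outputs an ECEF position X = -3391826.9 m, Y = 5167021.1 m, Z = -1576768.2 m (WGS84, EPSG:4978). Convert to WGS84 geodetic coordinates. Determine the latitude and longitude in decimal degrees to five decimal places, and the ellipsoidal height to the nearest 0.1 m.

lat -14.40370°, lon 123.28240°, h 1952.8 m

λ = atan2(Y, X) = 123.28240018°; p = √(X²+Y²) = 6180824.9 m.
Bowring's method on WGS84 (a = 6378137 m, b = 6356752.314 m) gives φ = -14.40369981°, h = 1952.755 m.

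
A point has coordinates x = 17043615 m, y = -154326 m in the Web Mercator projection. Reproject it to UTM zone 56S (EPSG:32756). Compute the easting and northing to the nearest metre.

E 511725 m, N 9846783 m

Web Mercator inverse (R = 6378137 m) → φ = -1.38619879°, λ = 153.10539851°.
UTM 56S forward: E = 511724.813 m, N = 9846782.822 m.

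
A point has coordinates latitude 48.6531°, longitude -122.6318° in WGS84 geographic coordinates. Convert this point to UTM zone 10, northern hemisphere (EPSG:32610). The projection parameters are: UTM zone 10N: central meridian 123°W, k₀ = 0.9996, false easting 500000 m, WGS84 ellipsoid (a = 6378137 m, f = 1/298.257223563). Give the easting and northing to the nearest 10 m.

E 527120 m, N 5388960 m

Zone 10 central meridian λ₀ = 6×10 − 183 = -123°; Δλ = +0.3682°.
Transverse Mercator on WGS84 with k₀ = 0.9996 gives E = 527117.586 m, N = 5388959.134 m.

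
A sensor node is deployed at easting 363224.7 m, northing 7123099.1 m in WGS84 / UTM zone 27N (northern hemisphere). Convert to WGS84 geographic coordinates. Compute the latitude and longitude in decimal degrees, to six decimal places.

lat 64.206900°, lon -23.817900°

Zone 27N: λ₀ = -21°, k₀ = 0.9996, false easting 500000 m.
Meridian distance M = (N − FN)/k₀ = 7125949.5 m.
Inverse transverse Mercator on WGS84 gives φ = 64.20690003°, λ = -23.81790048°.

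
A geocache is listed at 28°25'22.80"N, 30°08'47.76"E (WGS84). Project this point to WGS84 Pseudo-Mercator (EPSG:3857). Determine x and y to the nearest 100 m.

Web Mercator is spherical with R = a = 6378137 m.
x = R·λ = 6378137 × 0.526157428 = 3355904.161 m.
y = R·ln tan(π/4 + φ/2) = 6378137 × 0.517770291 = 3302409.848 m.

x 3355900 m, y 3302400 m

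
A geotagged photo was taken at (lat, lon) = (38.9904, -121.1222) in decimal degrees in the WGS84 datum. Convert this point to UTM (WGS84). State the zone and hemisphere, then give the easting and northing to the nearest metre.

Longitude -121.1222° lies in the 6° band [-126°, -120°), giving zone 10; latitude is north of the equator, so 10N.
Zone 10 central meridian λ₀ = 6×10 − 183 = -123°; Δλ = +1.8778°.
Transverse Mercator on WGS84 with k₀ = 0.9996 gives E = 662630.095 m, N = 4317388.389 m.

Zone 10N: E 662630 m, N 4317388 m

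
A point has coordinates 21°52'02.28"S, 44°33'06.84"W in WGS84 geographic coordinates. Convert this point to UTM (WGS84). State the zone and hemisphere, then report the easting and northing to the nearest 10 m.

Longitude -44.5519° lies in the 6° band [-48°, -42°), giving zone 23; latitude is south of the equator, so 23S.
Zone 23 central meridian λ₀ = 6×23 − 183 = -45°; Δλ = +0.4481°.
Transverse Mercator on WGS84 with k₀ = 0.9996 gives E = 546296.512 m, N = 7581793.523 m.

Zone 23S: E 546300 m, N 7581790 m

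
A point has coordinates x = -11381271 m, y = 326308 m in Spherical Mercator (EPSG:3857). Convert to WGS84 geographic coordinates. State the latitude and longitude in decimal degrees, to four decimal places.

lat 2.9300°, lon -102.2397°

R = 6378137 m. λ = x/R = -102.23969692°.
φ = 2·arctan(exp(y/R)) − 90° = 2·arctan(1.05249) − 90° = 2.92999676°.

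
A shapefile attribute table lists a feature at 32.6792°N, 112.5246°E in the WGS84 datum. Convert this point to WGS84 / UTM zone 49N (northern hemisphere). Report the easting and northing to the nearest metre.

Zone 49 central meridian λ₀ = 6×49 − 183 = 111°; Δλ = +1.5246°.
Transverse Mercator on WGS84 with k₀ = 0.9996 gives E = 642942.040 m, N = 3616750.931 m.

E 642942 m, N 3616751 m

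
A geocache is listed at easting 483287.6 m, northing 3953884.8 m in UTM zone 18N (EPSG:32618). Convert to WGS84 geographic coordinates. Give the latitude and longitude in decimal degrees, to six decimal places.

lat 35.728800°, lon -75.184800°

Zone 18N: λ₀ = -75°, k₀ = 0.9996, false easting 500000 m.
Meridian distance M = (N − FN)/k₀ = 3955467.0 m.
Inverse transverse Mercator on WGS84 gives φ = 35.72879974°, λ = -75.18479963°.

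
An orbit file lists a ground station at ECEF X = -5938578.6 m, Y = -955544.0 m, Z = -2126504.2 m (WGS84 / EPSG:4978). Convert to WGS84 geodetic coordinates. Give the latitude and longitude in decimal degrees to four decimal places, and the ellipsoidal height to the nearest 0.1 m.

λ = atan2(Y, X) = -170.85919996°; p = √(X²+Y²) = 6014963.0 m.
Bowring's method on WGS84 (a = 6378137 m, b = 6356752.314 m) gives φ = -19.59150056°, h = 4045.772 m.

lat -19.5915°, lon -170.8592°, h 4045.8 m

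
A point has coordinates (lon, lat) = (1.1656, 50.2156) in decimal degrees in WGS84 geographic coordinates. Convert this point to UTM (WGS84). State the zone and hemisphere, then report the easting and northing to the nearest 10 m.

Zone 31N: E 369130 m, N 5564210 m

Longitude 1.1656° lies in the 6° band [0°, 6°), giving zone 31; latitude is north of the equator, so 31N.
Zone 31 central meridian λ₀ = 6×31 − 183 = 3°; Δλ = -1.8344°.
Transverse Mercator on WGS84 with k₀ = 0.9996 gives E = 369126.802 m, N = 5564212.745 m.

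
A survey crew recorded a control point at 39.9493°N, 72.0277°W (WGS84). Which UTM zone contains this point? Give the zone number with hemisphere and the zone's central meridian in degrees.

UTM zone = ⌊(λ + 180)/6⌋ + 1; -72.0277° ∈ [-78°, -72°) → zone 18.
Hemisphere: N (φ ≥ 0).
Central meridian λ₀ = 6×18 − 183 = -75°.

Zone 18N, central meridian -75°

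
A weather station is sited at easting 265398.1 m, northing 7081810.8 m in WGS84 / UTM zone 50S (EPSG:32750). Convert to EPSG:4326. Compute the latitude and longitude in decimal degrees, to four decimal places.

lat -26.3645°, lon 114.6489°

Zone 50S: λ₀ = 117°, k₀ = 0.9996, false easting 500000 m, false northing 10000000 m.
Meridian distance M = (N − FN)/k₀ = -2919356.9 m.
Inverse transverse Mercator on WGS84 gives φ = -26.36449958°, λ = 114.64889990°.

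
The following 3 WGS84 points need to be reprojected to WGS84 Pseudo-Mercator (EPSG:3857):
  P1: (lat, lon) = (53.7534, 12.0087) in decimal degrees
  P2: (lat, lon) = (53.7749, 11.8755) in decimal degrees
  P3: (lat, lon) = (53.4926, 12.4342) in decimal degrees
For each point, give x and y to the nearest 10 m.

Web Mercator: x = R·λ, y = R·ln tan(π/4+φ/2), R = 6378137 m.
P1 (53.7534°, 12.0087°) → (1336802.369, 7123590.852) m.
P2 (53.7749°, 11.8755°) → (1321974.613, 7127639.789) m.
P3 (53.4926°, 12.4342°) → (1384168.812, 7074640.507) m.

P1: x 1336800 m, y 7123590 m; P2: x 1321970 m, y 7127640 m; P3: x 1384170 m, y 7074640 m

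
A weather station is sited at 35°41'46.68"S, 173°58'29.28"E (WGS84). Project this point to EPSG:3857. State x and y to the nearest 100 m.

x 19366800 m, y -4258900 m

Web Mercator is spherical with R = a = 6378137 m.
x = R·λ = 6378137 × 3.036433075 = 19366786.147 m.
y = R·ln tan(π/4 + φ/2) = 6378137 × -0.667736172 = -4258912.786 m.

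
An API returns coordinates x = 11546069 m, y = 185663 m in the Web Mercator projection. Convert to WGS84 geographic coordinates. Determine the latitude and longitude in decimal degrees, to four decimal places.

lat 1.6676°, lon 103.7201°

R = 6378137 m. λ = x/R = 103.72010254°.
φ = 2·arctan(exp(y/R)) − 90° = 2·arctan(1.02954) − 90° = 1.66760362°.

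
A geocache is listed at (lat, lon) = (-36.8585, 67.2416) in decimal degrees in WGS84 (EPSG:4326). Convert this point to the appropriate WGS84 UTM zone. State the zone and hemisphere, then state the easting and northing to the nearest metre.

Zone 42S: E 343248 m, N 5919381 m

Longitude 67.2416° lies in the 6° band [66°, 72°), giving zone 42; latitude is south of the equator, so 42S.
Zone 42 central meridian λ₀ = 6×42 − 183 = 69°; Δλ = -1.7584°.
Transverse Mercator on WGS84 with k₀ = 0.9996 gives E = 343248.079 m, N = 5919381.411 m.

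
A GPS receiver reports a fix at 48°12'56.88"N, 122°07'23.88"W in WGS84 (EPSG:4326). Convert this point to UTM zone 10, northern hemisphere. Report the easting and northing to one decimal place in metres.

E 565124.4 m, N 5340657.5 m

Zone 10 central meridian λ₀ = 6×10 − 183 = -123°; Δλ = +0.8767°.
Transverse Mercator on WGS84 with k₀ = 0.9996 gives E = 565124.391 m, N = 5340657.485 m.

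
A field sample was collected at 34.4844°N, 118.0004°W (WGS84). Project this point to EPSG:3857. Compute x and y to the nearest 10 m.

Web Mercator is spherical with R = a = 6378137 m.
x = R·λ = 6378137 × -2.059495499 = -13135744.441 m.
y = R·ln tan(π/4 + φ/2) = 6378137 × 0.641885249 = 4094032.055 m.

x -13135740 m, y 4094030 m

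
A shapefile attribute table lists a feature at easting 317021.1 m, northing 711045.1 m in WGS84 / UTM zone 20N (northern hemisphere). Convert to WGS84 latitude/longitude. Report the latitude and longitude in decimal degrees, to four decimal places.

Zone 20N: λ₀ = -63°, k₀ = 0.9996, false easting 500000 m.
Meridian distance M = (N − FN)/k₀ = 711329.6 m.
Inverse transverse Mercator on WGS84 gives φ = 6.43010029°, λ = -64.65449993°.

lat 6.4301°, lon -64.6545°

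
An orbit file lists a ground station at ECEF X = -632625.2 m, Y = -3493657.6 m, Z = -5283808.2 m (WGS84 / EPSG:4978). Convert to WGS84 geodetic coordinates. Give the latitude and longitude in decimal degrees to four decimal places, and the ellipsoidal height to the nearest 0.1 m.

lat -56.2786°, lon -100.2638°, h 2503.3 m

λ = atan2(Y, X) = -100.26379956°; p = √(X²+Y²) = 3550472.9 m.
Bowring's method on WGS84 (a = 6378137 m, b = 6356752.314 m) gives φ = -56.27859989°, h = 2503.285 m.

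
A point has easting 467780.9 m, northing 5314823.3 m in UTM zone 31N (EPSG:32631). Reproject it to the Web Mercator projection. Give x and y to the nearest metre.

x 285891 m, y 6104509 m

Unproject from UTM 31N (λ₀ = 3°) → φ = 47.98590024°, λ = 2.56819977°.
Web Mercator (R = 6378137 m): x = 285890.691 m, y = 6104509.457 m.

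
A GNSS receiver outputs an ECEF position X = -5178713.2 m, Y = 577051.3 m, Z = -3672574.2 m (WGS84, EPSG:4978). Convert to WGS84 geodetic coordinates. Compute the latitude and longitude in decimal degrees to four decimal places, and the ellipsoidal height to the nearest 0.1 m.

λ = atan2(Y, X) = 173.64189963°; p = √(X²+Y²) = 5210763.7 m.
Bowring's method on WGS84 (a = 6378137 m, b = 6356752.314 m) gives φ = -35.35769990°, h = 3924.158 m.

lat -35.3577°, lon 173.6419°, h 3924.2 m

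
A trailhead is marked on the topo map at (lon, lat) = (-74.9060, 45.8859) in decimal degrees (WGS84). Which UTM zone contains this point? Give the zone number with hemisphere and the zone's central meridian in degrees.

UTM zone = ⌊(λ + 180)/6⌋ + 1; -74.9060° ∈ [-78°, -72°) → zone 18.
Hemisphere: N (φ ≥ 0).
Central meridian λ₀ = 6×18 − 183 = -75°.

Zone 18N, central meridian -75°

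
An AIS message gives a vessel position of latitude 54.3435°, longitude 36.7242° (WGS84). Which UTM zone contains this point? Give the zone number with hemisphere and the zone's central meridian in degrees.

Zone 37N, central meridian 39°

UTM zone = ⌊(λ + 180)/6⌋ + 1; 36.7242° ∈ [36°, 42°) → zone 37.
Hemisphere: N (φ ≥ 0).
Central meridian λ₀ = 6×37 − 183 = 39°.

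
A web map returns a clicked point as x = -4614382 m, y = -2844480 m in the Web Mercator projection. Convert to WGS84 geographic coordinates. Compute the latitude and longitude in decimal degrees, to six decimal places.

R = 6378137 m. λ = x/R = -41.45169877°.
φ = 2·arctan(exp(y/R)) − 90° = 2·arctan(0.64020) − 90° = -24.74519602°.

lat -24.745196°, lon -41.451699°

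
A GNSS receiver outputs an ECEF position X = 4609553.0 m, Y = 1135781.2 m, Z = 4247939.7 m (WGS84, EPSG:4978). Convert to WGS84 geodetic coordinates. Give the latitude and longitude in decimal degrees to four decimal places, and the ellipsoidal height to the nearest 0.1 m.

lat 42.0131°, lon 13.8418°, h 1874.6 m

λ = atan2(Y, X) = 13.84179971°; p = √(X²+Y²) = 4747418.0 m.
Bowring's method on WGS84 (a = 6378137 m, b = 6356752.314 m) gives φ = 42.01309999°, h = 1874.576 m.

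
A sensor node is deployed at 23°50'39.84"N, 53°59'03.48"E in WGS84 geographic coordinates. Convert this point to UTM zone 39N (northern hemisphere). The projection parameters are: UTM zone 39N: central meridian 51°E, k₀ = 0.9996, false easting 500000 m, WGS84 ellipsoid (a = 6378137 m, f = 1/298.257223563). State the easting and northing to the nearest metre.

E 803993 m, N 2640202 m

Zone 39 central meridian λ₀ = 6×39 − 183 = 51°; Δλ = +2.9843°.
Transverse Mercator on WGS84 with k₀ = 0.9996 gives E = 803993.368 m, N = 2640202.019 m.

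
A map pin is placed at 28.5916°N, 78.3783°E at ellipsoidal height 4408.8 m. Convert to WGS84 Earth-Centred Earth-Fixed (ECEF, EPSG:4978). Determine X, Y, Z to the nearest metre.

WGS84: a = 6378137 m, e² = 0.006694380; N(φ) = a/√(1−e²sin²φ) = 6383031.997 m.
X = (N+h)·cosφ·cosλ = 1129828.713 m; Y = (N+h)·cosφ·sinλ = 5493532.505 m; Z = (N(1−e²)+h)·sinφ = 3036344.470 m.

X 1129829 m, Y 5493533 m, Z 3036344 m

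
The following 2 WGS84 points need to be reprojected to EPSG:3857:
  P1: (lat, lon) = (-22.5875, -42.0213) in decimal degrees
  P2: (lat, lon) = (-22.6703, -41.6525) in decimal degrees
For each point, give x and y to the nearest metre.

Web Mercator: x = R·λ, y = R·ln tan(π/4+φ/2), R = 6378137 m.
P1 (-22.5875°, -42.0213°) → (-4677789.718, -2582209.380) m.
P2 (-22.6703°, -41.6525°) → (-4636735.090, -2592195.396) m.

P1: x -4677790 m, y -2582209 m; P2: x -4636735 m, y -2592195 m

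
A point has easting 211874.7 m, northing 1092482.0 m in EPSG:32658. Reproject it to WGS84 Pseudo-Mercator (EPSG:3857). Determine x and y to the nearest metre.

Unproject from UTM 58N (λ₀ = 165°) → φ = 9.87279959°, λ = 162.37290006°.
Web Mercator (R = 6378137 m): x = 18075268.553 m, y = 1104514.453 m.

x 18075269 m, y 1104514 m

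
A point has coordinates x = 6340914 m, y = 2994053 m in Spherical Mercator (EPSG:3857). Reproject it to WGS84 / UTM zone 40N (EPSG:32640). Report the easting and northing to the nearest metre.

Web Mercator inverse (R = 6378137 m) → φ = 25.95939735°, λ = 56.96139961°.
UTM 40N forward: E = 496135.636 m, N = 2871187.935 m.

E 496136 m, N 2871188 m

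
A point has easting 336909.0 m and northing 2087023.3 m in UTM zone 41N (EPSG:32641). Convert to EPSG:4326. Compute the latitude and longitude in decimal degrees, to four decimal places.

Zone 41N: λ₀ = 63°, k₀ = 0.9996, false easting 500000 m.
Meridian distance M = (N − FN)/k₀ = 2087858.4 m.
Inverse transverse Mercator on WGS84 gives φ = 18.86880010°, λ = 61.45179971°.

lat 18.8688°, lon 61.4518°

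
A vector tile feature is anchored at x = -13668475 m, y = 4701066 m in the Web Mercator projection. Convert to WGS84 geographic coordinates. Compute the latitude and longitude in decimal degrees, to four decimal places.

R = 6378137 m. λ = x/R = -122.78600003°.
φ = 2·arctan(exp(y/R)) − 90° = 2·arctan(2.08978) − 90° = 38.85600176°.

lat 38.8560°, lon -122.7860°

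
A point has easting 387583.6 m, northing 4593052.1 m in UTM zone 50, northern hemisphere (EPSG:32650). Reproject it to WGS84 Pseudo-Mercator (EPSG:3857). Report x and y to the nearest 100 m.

x 12874500 m, y 5083600 m

Unproject from UTM 50N (λ₀ = 117°) → φ = 41.48119992°, λ = 115.65350006°.
Web Mercator (R = 6378137 m): x = 12874488.735 m, y = 5083579.744 m.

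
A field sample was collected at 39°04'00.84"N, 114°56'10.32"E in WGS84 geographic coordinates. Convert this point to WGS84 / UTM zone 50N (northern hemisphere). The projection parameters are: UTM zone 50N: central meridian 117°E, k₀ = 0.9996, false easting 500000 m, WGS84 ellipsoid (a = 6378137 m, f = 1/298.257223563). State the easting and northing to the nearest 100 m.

Zone 50 central meridian λ₀ = 6×50 − 183 = 117°; Δλ = -2.0638°.
Transverse Mercator on WGS84 with k₀ = 0.9996 gives E = 321452.322 m, N = 4326227.671 m.

E 321500 m, N 4326200 m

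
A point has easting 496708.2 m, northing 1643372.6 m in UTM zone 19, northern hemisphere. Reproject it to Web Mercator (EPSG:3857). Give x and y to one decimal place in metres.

x -7684451.3 m, y 1673623.7 m

Unproject from UTM 19N (λ₀ = -69°) → φ = 14.86480011°, λ = -69.03060012°.
Web Mercator (R = 6378137 m): x = -7684451.255 m, y = 1673623.746 m.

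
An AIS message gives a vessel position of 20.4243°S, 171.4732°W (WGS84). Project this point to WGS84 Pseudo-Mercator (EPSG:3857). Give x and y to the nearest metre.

Web Mercator is spherical with R = a = 6378137 m.
x = R·λ = 6378137 × -2.992771919 = -19088309.309 m.
y = R·ln tan(π/4 + φ/2) = 6378137 × -0.364269913 = -2323363.410 m.

x -19088309 m, y -2323363 m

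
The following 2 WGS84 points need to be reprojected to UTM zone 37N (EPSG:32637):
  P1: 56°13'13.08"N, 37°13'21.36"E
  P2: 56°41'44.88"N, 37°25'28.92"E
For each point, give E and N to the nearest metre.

P1: E 389786 m, N 6232020 m; P2: E 403529 m, N 6284633 m

UTM zone 37N: λ₀ = 39°, k₀ = 0.9996.
P1 (56.2203°, 37.2226°) → (389785.587, 6232019.917) m.
P2 (56.6958°, 37.4247°) → (403529.247, 6284633.126) m.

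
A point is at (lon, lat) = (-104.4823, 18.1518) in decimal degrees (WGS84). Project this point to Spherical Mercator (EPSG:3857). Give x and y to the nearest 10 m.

Web Mercator is spherical with R = a = 6378137 m.
x = R·λ = 6378137 × -1.823560145 = -11630916.433 m.
y = R·ln tan(π/4 + φ/2) = 6378137 × 0.322245217 = 2055324.140 m.

x -11630920 m, y 2055320 m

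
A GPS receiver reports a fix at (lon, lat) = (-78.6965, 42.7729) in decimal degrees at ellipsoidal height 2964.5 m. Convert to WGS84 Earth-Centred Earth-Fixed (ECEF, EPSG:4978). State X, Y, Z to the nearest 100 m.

X 919500 m, Y -4600300 m, Z 4311000 m

WGS84: a = 6378137 m, e² = 0.006694380; N(φ) = a/√(1−e²sin²φ) = 6388005.275 m.
X = (N+h)·cosφ·cosλ = 919522.909 m; Y = (N+h)·cosφ·sinλ = -4600300.107 m; Z = (N(1−e²)+h)·sinφ = 4311029.811 m.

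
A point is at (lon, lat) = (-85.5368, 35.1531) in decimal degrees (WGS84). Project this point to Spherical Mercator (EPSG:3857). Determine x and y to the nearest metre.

Web Mercator is spherical with R = a = 6378137 m.
x = R·λ = 6378137 × -1.492898792 = -9521913.020 m.
y = R·ln tan(π/4 + φ/2) = 6378137 × 0.656101670 = 4184706.336 m.

x -9521913 m, y 4184706 m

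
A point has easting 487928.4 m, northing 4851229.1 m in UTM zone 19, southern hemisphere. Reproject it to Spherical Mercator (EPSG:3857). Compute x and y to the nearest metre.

Unproject from UTM 19S (λ₀ = -69°) → φ = -46.49240005°, λ = -69.15729991°.
Web Mercator (R = 6378137 m): x = -7698555.411 m, y = -5859610.865 m.

x -7698555 m, y -5859611 m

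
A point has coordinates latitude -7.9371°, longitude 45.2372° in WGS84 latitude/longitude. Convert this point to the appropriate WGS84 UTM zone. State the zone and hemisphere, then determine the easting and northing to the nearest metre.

Zone 38S: E 526143 m, N 9122648 m

Longitude 45.2372° lies in the 6° band [42°, 48°), giving zone 38; latitude is south of the equator, so 38S.
Zone 38 central meridian λ₀ = 6×38 − 183 = 45°; Δλ = +0.2372°.
Transverse Mercator on WGS84 with k₀ = 0.9996 gives E = 526143.310 m, N = 9122648.358 m.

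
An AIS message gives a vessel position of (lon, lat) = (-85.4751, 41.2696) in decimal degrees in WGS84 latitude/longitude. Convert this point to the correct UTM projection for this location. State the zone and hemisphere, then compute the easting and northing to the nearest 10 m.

Longitude -85.4751° lies in the 6° band [-90°, -84°), giving zone 16; latitude is north of the equator, so 16N.
Zone 16 central meridian λ₀ = 6×16 − 183 = -87°; Δλ = +1.5249°.
Transverse Mercator on WGS84 with k₀ = 0.9996 gives E = 627724.422 m, N = 4569807.166 m.

Zone 16N: E 627720 m, N 4569810 m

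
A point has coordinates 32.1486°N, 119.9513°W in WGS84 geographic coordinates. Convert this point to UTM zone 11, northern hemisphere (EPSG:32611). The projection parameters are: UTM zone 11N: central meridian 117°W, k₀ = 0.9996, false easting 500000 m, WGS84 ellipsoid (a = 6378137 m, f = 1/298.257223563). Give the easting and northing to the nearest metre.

Zone 11 central meridian λ₀ = 6×11 − 183 = -117°; Δλ = -2.9513°.
Transverse Mercator on WGS84 with k₀ = 0.9996 gives E = 221630.691 m, N = 3560724.103 m.

E 221631 m, N 3560724 m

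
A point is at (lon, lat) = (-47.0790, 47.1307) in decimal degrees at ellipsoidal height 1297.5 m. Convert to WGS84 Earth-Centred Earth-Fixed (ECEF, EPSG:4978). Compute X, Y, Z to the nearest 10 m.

X 2960900 m, Y -3183960 m, Z 4652610 m

WGS84: a = 6378137 m, e² = 0.006694380; N(φ) = a/√(1−e²sin²φ) = 6389635.622 m.
X = (N+h)·cosφ·cosλ = 2960895.523 m; Y = (N+h)·cosφ·sinλ = -3183962.015 m; Z = (N(1−e²)+h)·sinφ = 4652613.177 m.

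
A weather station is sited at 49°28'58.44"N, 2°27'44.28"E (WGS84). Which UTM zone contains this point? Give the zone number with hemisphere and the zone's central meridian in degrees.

Zone 31N, central meridian 3°

UTM zone = ⌊(λ + 180)/6⌋ + 1; 2.4623° ∈ [0°, 6°) → zone 31.
Hemisphere: N (φ ≥ 0).
Central meridian λ₀ = 6×31 − 183 = 3°.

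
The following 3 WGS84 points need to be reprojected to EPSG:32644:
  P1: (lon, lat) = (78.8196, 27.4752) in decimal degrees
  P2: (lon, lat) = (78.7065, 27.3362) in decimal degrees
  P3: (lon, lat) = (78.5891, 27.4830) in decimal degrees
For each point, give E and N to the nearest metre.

UTM zone 44N: λ₀ = 81°, k₀ = 0.9996.
P1 (27.4752°, 78.8196°) → (284557.868, 3040961.683) m.
P2 (27.3362°, 78.7065°) → (273095.292, 3025759.563) m.
P3 (27.4830°, 78.5891°) → (261791.891, 3042247.482) m.

P1: E 284558 m, N 3040962 m; P2: E 273095 m, N 3025760 m; P3: E 261792 m, N 3042247 m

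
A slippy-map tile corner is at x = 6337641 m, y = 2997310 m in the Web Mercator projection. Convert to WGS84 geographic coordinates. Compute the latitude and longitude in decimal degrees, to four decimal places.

lat 25.9857°, lon 56.9320°

R = 6378137 m. λ = x/R = 56.93199776°.
φ = 2·arctan(exp(y/R)) − 90° = 2·arctan(1.59989) − 90° = 25.98570052°.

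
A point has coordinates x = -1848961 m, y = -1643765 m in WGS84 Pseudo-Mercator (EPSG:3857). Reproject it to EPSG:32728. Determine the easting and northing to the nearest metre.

Web Mercator inverse (R = 6378137 m) → φ = -14.60539606°, λ = -16.60949926°.
UTM 28S forward: E = 326633.537 m, N = 8384704.070 m.

E 326634 m, N 8384704 m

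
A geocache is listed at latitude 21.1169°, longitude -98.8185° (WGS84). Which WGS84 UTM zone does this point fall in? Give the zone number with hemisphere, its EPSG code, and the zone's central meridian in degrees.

Zone 14N (EPSG:32614), central meridian -99°

UTM zone = ⌊(λ + 180)/6⌋ + 1; -98.8185° ∈ [-102°, -96°) → zone 14.
Hemisphere: N (φ ≥ 0).
Central meridian λ₀ = 6×14 − 183 = -99°.
EPSG code: 32614.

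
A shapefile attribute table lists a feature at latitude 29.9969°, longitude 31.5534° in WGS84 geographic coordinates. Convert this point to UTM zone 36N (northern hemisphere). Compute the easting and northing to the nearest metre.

Zone 36 central meridian λ₀ = 6×36 − 183 = 33°; Δλ = -1.4466°.
Transverse Mercator on WGS84 with k₀ = 0.9996 gives E = 360466.972 m, N = 3319322.613 m.

E 360467 m, N 3319323 m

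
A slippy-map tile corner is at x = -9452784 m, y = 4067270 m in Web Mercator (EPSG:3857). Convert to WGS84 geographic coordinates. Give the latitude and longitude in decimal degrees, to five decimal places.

lat 34.28600°, lon -84.91580°

R = 6378137 m. λ = x/R = -84.91580345°.
φ = 2·arctan(exp(y/R)) − 90° = 2·arctan(1.89210) − 90° = 34.28600153°.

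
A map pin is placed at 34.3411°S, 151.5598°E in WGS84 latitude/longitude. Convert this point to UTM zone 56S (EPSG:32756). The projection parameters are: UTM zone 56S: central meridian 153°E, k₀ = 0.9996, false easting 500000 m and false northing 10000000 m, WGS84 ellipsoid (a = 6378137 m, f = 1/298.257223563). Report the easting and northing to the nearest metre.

E 367530 m, N 6199083 m

Zone 56 central meridian λ₀ = 6×56 − 183 = 153°; Δλ = -1.4402°.
Transverse Mercator on WGS84 with k₀ = 0.9996 gives E = 367529.501 m, N = 6199083.157 m.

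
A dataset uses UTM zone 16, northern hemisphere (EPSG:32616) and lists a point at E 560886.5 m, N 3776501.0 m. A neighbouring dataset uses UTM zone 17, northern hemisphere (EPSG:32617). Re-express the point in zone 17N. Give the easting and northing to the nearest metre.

E 7363 m, N 3789206 m

UTM 16N → geographic: φ = 34.12760000°, λ = -86.33969946°.
UTM 17N (λ₀ = -81°) forward: E = 7363.017 m, N = 3789205.543 m.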